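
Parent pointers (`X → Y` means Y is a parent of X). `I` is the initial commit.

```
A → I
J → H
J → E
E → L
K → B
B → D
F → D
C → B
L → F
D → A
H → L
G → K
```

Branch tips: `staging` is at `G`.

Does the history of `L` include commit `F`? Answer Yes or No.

Yes

Ancestors of L (commits reachable by following parents): {A, D, F, I, L}.
F is in that set, so it is an ancestor of L.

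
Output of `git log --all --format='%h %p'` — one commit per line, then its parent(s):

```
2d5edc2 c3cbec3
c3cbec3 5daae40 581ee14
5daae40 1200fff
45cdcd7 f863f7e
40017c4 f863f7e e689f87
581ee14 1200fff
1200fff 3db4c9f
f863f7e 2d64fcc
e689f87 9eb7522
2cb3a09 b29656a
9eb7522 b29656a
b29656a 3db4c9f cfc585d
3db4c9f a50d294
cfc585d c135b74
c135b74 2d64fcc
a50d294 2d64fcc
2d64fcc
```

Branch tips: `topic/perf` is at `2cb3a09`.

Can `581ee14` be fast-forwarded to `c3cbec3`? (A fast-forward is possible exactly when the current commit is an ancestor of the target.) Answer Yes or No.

A fast-forward from 581ee14 to c3cbec3 is possible iff 581ee14 is an ancestor of c3cbec3.
Ancestors of c3cbec3: {1200fff, 2d64fcc, 3db4c9f, 581ee14, 5daae40, a50d294, c3cbec3}.
581ee14 is among them, so fast-forward is possible.

Yes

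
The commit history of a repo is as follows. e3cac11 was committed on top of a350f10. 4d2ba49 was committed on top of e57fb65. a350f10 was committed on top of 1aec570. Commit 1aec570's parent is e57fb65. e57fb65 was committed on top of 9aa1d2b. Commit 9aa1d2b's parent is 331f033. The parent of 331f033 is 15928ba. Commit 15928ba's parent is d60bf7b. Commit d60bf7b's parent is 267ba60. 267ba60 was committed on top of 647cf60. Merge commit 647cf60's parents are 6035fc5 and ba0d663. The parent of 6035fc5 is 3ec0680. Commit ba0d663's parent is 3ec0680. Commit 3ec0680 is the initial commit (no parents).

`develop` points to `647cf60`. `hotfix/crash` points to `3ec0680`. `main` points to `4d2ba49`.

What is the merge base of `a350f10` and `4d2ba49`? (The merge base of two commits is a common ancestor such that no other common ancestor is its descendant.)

Ancestors of a350f10: {15928ba, 1aec570, 267ba60, 331f033, 3ec0680, 6035fc5, 647cf60, 9aa1d2b, a350f10, ba0d663, d60bf7b, e57fb65}.
Ancestors of 4d2ba49: {15928ba, 267ba60, 331f033, 3ec0680, 4d2ba49, 6035fc5, 647cf60, 9aa1d2b, ba0d663, d60bf7b, e57fb65}.
Common ancestors: {15928ba, 267ba60, 331f033, 3ec0680, 6035fc5, 647cf60, 9aa1d2b, ba0d663, d60bf7b, e57fb65}.
Among these, e57fb65 is not an ancestor of any other common ancestor — it is the merge base.

e57fb65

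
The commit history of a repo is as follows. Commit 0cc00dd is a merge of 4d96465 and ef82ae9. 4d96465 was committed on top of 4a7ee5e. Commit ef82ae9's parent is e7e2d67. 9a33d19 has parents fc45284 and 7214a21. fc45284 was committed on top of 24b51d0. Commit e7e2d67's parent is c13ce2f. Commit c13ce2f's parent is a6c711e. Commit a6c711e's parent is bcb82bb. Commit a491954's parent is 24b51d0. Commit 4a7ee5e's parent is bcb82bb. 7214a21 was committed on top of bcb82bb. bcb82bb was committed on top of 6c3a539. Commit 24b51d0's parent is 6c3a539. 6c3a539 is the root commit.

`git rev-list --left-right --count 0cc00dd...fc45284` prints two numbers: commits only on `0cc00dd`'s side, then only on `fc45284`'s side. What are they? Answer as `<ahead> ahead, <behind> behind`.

8 ahead, 2 behind

Reachable from 0cc00dd: {0cc00dd, 4a7ee5e, 4d96465, 6c3a539, a6c711e, bcb82bb, c13ce2f, e7e2d67, ef82ae9}.
Reachable from fc45284: {24b51d0, 6c3a539, fc45284}.
Only in 0cc00dd's history (ahead): {0cc00dd, 4a7ee5e, 4d96465, a6c711e, bcb82bb, c13ce2f, e7e2d67, ef82ae9} — 8.
Only in fc45284's history (behind): {24b51d0, fc45284} — 2.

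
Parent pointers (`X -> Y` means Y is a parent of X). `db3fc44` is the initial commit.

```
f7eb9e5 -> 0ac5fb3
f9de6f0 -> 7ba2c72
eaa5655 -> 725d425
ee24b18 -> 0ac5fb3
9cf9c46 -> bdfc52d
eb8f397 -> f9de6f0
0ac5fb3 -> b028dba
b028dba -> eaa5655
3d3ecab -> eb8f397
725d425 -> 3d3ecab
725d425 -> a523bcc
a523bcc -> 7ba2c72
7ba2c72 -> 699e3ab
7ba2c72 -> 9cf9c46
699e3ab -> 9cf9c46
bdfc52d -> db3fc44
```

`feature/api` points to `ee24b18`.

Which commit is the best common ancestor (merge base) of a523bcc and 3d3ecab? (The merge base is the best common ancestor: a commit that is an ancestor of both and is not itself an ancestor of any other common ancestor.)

7ba2c72

Ancestors of a523bcc: {699e3ab, 7ba2c72, 9cf9c46, a523bcc, bdfc52d, db3fc44}.
Ancestors of 3d3ecab: {3d3ecab, 699e3ab, 7ba2c72, 9cf9c46, bdfc52d, db3fc44, eb8f397, f9de6f0}.
Common ancestors: {699e3ab, 7ba2c72, 9cf9c46, bdfc52d, db3fc44}.
Among these, 7ba2c72 is not an ancestor of any other common ancestor — it is the merge base.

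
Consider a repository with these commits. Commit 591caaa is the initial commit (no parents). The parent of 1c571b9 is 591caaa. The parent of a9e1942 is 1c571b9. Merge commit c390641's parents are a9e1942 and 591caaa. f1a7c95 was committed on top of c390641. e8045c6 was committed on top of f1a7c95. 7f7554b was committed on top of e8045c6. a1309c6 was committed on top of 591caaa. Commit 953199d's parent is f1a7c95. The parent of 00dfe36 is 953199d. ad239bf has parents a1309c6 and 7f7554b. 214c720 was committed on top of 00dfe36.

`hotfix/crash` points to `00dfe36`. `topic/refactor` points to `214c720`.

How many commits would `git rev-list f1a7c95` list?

5

Walking parent pointers from f1a7c95: reachable set = {1c571b9, 591caaa, a9e1942, c390641, f1a7c95}.
That is 5 commits.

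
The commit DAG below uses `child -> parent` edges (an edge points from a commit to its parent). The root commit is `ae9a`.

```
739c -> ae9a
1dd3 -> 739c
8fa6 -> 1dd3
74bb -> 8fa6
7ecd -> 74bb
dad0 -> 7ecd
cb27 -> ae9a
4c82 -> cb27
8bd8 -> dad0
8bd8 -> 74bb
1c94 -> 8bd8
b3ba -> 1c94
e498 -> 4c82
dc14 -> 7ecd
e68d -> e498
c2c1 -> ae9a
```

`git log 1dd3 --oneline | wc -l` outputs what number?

Walking parent pointers from 1dd3: reachable set = {1dd3, 739c, ae9a}.
That is 3 commits.

3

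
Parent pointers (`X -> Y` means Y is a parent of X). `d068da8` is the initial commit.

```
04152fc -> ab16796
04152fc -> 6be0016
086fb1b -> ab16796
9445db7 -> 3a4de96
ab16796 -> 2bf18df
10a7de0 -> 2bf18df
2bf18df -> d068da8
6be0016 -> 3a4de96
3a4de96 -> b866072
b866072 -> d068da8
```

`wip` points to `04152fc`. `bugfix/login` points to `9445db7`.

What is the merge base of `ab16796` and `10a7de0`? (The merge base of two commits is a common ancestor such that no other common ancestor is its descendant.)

2bf18df

Ancestors of ab16796: {2bf18df, ab16796, d068da8}.
Ancestors of 10a7de0: {10a7de0, 2bf18df, d068da8}.
Common ancestors: {2bf18df, d068da8}.
Among these, 2bf18df is not an ancestor of any other common ancestor — it is the merge base.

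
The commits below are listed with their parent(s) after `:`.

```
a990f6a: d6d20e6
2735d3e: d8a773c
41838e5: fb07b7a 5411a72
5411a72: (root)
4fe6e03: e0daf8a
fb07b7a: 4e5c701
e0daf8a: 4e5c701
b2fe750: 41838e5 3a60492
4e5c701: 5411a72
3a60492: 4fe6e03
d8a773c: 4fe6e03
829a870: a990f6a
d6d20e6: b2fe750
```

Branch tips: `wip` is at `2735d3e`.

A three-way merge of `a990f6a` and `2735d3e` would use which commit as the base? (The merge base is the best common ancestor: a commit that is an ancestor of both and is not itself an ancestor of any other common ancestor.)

Ancestors of a990f6a: {3a60492, 41838e5, 4e5c701, 4fe6e03, 5411a72, a990f6a, b2fe750, d6d20e6, e0daf8a, fb07b7a}.
Ancestors of 2735d3e: {2735d3e, 4e5c701, 4fe6e03, 5411a72, d8a773c, e0daf8a}.
Common ancestors: {4e5c701, 4fe6e03, 5411a72, e0daf8a}.
Among these, 4fe6e03 is not an ancestor of any other common ancestor — it is the merge base.

4fe6e03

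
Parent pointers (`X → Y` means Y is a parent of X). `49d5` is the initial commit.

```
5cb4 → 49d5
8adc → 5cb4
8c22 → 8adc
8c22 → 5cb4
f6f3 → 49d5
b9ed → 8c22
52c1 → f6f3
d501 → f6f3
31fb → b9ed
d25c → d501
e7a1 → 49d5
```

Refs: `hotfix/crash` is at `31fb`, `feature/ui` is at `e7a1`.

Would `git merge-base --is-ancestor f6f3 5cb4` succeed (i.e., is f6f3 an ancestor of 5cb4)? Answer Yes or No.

No

Ancestors of 5cb4: {49d5, 5cb4}.
f6f3 is not in that set, so it is not an ancestor of 5cb4.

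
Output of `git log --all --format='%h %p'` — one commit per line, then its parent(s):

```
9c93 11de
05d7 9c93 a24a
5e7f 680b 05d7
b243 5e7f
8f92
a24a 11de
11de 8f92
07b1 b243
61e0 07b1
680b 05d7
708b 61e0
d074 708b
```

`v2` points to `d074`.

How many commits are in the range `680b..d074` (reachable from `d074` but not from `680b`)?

6

Reachable from d074: {05d7, 07b1, 11de, 5e7f, 61e0, 680b, 708b, 8f92, 9c93, a24a, b243, d074}.
Reachable from 680b: {05d7, 11de, 680b, 8f92, 9c93, a24a}.
In d074's history but not 680b's: {07b1, 5e7f, 61e0, 708b, b243, d074} — 6 commits.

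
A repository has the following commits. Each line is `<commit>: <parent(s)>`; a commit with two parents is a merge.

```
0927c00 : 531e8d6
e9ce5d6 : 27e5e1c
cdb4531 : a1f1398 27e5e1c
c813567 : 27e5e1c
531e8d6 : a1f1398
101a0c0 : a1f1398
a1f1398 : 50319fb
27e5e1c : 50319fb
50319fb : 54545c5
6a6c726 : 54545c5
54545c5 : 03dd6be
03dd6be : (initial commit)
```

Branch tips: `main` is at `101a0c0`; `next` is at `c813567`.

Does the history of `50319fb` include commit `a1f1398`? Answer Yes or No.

Ancestors of 50319fb: {03dd6be, 50319fb, 54545c5}.
a1f1398 is not in that set, so it is not an ancestor of 50319fb.

No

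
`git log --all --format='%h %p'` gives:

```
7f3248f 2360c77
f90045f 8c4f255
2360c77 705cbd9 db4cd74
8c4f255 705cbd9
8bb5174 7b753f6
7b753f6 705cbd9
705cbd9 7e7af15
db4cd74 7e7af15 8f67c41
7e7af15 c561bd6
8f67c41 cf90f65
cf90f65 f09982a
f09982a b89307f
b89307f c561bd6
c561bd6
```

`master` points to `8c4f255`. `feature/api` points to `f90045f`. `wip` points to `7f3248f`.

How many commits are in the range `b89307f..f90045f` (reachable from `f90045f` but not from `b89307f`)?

4

Reachable from f90045f: {705cbd9, 7e7af15, 8c4f255, c561bd6, f90045f}.
Reachable from b89307f: {b89307f, c561bd6}.
In f90045f's history but not b89307f's: {705cbd9, 7e7af15, 8c4f255, f90045f} — 4 commits.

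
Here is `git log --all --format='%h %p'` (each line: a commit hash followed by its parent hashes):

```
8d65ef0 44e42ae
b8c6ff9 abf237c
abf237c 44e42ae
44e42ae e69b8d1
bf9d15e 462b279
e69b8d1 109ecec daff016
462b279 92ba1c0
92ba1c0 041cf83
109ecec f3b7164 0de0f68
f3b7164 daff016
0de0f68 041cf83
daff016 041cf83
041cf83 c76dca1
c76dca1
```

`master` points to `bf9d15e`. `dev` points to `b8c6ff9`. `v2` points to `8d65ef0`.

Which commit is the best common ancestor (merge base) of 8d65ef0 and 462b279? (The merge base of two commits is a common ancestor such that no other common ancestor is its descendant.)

041cf83

Ancestors of 8d65ef0: {041cf83, 0de0f68, 109ecec, 44e42ae, 8d65ef0, c76dca1, daff016, e69b8d1, f3b7164}.
Ancestors of 462b279: {041cf83, 462b279, 92ba1c0, c76dca1}.
Common ancestors: {041cf83, c76dca1}.
Among these, 041cf83 is not an ancestor of any other common ancestor — it is the merge base.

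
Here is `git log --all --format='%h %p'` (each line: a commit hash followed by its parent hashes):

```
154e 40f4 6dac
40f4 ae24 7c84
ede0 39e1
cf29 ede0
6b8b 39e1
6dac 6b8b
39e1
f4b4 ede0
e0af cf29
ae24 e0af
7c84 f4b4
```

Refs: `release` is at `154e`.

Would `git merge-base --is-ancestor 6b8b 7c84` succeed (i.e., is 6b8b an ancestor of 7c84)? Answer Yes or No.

No

Ancestors of 7c84: {39e1, 7c84, ede0, f4b4}.
6b8b is not in that set, so it is not an ancestor of 7c84.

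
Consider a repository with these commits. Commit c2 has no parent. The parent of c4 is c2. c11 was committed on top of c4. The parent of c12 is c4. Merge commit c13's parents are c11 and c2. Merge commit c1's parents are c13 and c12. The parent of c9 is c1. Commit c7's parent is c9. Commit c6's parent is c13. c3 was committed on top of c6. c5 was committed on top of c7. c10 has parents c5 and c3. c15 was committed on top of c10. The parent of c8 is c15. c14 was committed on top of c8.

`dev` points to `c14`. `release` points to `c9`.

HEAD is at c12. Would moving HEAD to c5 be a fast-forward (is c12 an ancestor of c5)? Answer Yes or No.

Yes

A fast-forward from c12 to c5 is possible iff c12 is an ancestor of c5.
Ancestors of c5: {c1, c11, c12, c13, c2, c4, c5, c7, c9}.
c12 is among them, so fast-forward is possible.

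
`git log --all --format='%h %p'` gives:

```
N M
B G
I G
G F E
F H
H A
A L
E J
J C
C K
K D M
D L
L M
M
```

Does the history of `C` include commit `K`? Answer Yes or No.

Ancestors of C (commits reachable by following parents): {C, D, K, L, M}.
K is in that set, so it is an ancestor of C.

Yes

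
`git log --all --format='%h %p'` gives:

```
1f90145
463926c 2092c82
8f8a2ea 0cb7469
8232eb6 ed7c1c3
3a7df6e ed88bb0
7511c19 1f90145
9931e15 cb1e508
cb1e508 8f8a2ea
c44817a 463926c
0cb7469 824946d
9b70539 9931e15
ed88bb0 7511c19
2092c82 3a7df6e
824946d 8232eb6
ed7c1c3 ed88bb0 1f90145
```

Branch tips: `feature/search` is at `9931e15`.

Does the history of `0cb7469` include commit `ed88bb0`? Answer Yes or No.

Ancestors of 0cb7469 (commits reachable by following parents): {0cb7469, 1f90145, 7511c19, 8232eb6, 824946d, ed7c1c3, ed88bb0}.
ed88bb0 is in that set, so it is an ancestor of 0cb7469.

Yes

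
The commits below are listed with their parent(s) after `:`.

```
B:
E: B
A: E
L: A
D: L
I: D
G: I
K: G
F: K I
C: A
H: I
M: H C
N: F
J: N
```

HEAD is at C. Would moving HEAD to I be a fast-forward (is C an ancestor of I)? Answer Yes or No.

No

A fast-forward from C to I is possible iff C is an ancestor of I.
Ancestors of I: {A, B, D, E, I, L}.
C is not among them, so fast-forward is not possible.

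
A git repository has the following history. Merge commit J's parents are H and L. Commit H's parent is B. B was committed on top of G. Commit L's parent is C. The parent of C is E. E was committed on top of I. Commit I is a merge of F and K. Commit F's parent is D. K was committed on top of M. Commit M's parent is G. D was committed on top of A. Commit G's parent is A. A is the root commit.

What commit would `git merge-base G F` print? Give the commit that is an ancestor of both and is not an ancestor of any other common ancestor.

Ancestors of G: {A, G}.
Ancestors of F: {A, D, F}.
Common ancestors: {A}.
The only common ancestor is A, so it is the merge base.

A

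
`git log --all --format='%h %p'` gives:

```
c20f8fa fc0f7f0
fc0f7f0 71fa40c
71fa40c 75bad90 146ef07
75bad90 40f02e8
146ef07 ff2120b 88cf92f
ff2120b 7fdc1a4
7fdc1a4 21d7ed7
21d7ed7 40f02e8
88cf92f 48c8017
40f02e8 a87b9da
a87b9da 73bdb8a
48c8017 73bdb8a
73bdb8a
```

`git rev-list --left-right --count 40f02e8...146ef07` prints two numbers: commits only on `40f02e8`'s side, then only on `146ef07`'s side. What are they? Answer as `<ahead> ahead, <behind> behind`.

0 ahead, 6 behind

Reachable from 40f02e8: {40f02e8, 73bdb8a, a87b9da}.
Reachable from 146ef07: {146ef07, 21d7ed7, 40f02e8, 48c8017, 73bdb8a, 7fdc1a4, 88cf92f, a87b9da, ff2120b}.
Only in 40f02e8's history (ahead): {} — 0.
Only in 146ef07's history (behind): {146ef07, 21d7ed7, 48c8017, 7fdc1a4, 88cf92f, ff2120b} — 6.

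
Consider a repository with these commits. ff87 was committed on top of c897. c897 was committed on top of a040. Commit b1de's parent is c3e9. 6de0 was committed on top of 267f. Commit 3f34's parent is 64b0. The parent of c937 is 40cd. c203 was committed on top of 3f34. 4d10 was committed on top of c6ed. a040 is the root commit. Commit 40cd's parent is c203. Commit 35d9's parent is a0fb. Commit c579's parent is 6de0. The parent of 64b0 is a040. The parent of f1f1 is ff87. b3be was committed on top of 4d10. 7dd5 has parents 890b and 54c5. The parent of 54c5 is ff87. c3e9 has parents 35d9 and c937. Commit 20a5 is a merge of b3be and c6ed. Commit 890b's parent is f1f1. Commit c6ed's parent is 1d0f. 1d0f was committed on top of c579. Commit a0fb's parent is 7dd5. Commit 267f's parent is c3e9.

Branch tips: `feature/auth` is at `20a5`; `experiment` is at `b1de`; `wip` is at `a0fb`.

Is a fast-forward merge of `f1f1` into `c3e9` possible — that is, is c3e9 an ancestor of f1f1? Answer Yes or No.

No

A fast-forward from c3e9 to f1f1 is possible iff c3e9 is an ancestor of f1f1.
Ancestors of f1f1: {a040, c897, f1f1, ff87}.
c3e9 is not among them, so fast-forward is not possible.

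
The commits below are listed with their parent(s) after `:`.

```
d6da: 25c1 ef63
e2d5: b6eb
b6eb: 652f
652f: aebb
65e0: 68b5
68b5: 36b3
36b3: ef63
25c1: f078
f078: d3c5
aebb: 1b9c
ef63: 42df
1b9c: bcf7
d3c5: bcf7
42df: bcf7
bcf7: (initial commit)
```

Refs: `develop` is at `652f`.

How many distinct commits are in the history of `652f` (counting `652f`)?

4

Walking parent pointers from 652f: reachable set = {1b9c, 652f, aebb, bcf7}.
That is 4 commits.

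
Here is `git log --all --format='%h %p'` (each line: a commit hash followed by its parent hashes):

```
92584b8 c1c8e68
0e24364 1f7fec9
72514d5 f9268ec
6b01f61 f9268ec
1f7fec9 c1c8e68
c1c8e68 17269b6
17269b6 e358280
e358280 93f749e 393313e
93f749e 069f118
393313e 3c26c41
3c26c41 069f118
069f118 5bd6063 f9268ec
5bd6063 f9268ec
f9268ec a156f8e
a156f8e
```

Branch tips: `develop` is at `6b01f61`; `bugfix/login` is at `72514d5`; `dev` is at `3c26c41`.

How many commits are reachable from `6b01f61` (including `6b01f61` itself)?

3

Walking parent pointers from 6b01f61: reachable set = {6b01f61, a156f8e, f9268ec}.
That is 3 commits.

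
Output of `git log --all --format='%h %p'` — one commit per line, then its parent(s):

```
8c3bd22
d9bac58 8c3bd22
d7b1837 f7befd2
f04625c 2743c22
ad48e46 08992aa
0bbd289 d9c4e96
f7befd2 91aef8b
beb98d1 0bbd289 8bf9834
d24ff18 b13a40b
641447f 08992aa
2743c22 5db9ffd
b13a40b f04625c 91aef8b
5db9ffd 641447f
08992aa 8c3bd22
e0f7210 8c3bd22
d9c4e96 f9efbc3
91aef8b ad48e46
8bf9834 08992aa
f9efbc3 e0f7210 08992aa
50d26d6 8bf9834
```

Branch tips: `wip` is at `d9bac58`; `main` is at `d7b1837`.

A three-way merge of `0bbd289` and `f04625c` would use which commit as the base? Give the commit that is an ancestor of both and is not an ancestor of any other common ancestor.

Ancestors of 0bbd289: {08992aa, 0bbd289, 8c3bd22, d9c4e96, e0f7210, f9efbc3}.
Ancestors of f04625c: {08992aa, 2743c22, 5db9ffd, 641447f, 8c3bd22, f04625c}.
Common ancestors: {08992aa, 8c3bd22}.
Among these, 08992aa is not an ancestor of any other common ancestor — it is the merge base.

08992aa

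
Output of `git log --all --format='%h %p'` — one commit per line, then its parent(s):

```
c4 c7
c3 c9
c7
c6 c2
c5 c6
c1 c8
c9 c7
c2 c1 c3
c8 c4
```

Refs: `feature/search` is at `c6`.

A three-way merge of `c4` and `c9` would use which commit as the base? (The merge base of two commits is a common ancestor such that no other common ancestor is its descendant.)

Ancestors of c4: {c4, c7}.
Ancestors of c9: {c7, c9}.
Common ancestors: {c7}.
The only common ancestor is c7, so it is the merge base.

c7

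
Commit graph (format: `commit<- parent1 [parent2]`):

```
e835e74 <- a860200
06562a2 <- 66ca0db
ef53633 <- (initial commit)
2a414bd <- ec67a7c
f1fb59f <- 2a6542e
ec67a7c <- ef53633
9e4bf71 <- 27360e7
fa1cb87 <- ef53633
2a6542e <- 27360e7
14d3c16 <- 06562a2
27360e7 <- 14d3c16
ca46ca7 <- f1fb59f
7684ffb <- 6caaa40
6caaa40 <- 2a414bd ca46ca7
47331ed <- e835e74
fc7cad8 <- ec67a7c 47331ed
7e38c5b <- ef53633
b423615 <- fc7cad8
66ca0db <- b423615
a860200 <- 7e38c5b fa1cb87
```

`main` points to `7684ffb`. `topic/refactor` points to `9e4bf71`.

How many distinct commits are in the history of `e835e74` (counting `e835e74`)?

Walking parent pointers from e835e74: reachable set = {7e38c5b, a860200, e835e74, ef53633, fa1cb87}.
That is 5 commits.

5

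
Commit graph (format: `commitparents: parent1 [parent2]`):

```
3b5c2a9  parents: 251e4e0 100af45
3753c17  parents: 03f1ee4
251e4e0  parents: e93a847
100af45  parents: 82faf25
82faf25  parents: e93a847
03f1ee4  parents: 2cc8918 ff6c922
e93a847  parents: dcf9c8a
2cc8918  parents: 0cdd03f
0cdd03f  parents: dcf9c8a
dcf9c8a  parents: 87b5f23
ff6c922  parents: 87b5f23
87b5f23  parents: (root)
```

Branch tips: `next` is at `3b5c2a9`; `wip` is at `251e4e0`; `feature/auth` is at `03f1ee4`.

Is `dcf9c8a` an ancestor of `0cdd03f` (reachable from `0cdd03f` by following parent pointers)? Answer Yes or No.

Yes

Ancestors of 0cdd03f (commits reachable by following parents): {0cdd03f, 87b5f23, dcf9c8a}.
dcf9c8a is in that set, so it is an ancestor of 0cdd03f.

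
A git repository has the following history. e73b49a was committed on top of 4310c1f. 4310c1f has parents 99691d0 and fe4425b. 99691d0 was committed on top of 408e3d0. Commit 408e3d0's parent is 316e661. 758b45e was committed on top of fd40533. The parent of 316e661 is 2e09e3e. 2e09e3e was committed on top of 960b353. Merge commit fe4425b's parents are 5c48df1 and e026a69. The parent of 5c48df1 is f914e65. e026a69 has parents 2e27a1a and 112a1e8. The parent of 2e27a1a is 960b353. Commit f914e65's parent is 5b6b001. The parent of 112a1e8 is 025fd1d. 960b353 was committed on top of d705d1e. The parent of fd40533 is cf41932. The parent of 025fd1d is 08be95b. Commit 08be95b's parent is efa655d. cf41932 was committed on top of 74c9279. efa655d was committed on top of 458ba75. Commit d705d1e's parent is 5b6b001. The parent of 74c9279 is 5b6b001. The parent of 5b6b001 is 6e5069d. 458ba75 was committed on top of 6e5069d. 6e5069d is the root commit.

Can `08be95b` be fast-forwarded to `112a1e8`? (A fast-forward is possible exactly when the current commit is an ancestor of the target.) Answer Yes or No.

A fast-forward from 08be95b to 112a1e8 is possible iff 08be95b is an ancestor of 112a1e8.
Ancestors of 112a1e8: {025fd1d, 08be95b, 112a1e8, 458ba75, 6e5069d, efa655d}.
08be95b is among them, so fast-forward is possible.

Yes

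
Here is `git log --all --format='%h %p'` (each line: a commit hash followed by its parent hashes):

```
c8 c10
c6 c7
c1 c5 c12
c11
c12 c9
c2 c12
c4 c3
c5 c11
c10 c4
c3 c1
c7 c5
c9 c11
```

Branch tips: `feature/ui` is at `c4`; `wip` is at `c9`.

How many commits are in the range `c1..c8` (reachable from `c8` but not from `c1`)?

Reachable from c8: {c1, c10, c11, c12, c3, c4, c5, c8, c9}.
Reachable from c1: {c1, c11, c12, c5, c9}.
In c8's history but not c1's: {c10, c3, c4, c8} — 4 commits.

4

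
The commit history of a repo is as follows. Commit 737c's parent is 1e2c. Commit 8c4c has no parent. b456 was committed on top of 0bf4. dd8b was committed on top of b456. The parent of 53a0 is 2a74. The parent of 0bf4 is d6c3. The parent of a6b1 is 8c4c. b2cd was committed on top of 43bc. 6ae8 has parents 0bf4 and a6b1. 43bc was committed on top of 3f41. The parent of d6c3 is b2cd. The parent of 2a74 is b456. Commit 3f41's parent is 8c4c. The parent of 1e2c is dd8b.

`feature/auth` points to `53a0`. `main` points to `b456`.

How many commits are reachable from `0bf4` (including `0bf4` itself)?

Walking parent pointers from 0bf4: reachable set = {0bf4, 3f41, 43bc, 8c4c, b2cd, d6c3}.
That is 6 commits.

6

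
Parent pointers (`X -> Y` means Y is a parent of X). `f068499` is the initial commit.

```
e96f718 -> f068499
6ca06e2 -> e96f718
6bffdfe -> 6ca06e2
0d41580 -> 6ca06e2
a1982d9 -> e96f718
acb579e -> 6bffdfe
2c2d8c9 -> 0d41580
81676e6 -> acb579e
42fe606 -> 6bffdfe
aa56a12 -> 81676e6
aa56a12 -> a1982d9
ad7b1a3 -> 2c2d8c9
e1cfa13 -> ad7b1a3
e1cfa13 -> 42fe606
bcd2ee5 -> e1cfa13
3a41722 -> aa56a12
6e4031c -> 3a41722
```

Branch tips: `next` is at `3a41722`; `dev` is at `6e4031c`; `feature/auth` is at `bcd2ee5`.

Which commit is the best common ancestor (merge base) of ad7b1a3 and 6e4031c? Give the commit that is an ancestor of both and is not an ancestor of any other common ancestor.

Ancestors of ad7b1a3: {0d41580, 2c2d8c9, 6ca06e2, ad7b1a3, e96f718, f068499}.
Ancestors of 6e4031c: {3a41722, 6bffdfe, 6ca06e2, 6e4031c, 81676e6, a1982d9, aa56a12, acb579e, e96f718, f068499}.
Common ancestors: {6ca06e2, e96f718, f068499}.
Among these, 6ca06e2 is not an ancestor of any other common ancestor — it is the merge base.

6ca06e2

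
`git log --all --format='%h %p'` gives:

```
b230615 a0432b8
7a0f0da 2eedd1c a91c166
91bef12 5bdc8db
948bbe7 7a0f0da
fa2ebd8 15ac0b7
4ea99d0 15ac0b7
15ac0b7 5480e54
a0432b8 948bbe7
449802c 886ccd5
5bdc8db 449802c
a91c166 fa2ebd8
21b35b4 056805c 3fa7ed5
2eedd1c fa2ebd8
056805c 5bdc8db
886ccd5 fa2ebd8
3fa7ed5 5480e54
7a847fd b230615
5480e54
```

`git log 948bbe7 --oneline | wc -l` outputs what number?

Walking parent pointers from 948bbe7: reachable set = {15ac0b7, 2eedd1c, 5480e54, 7a0f0da, 948bbe7, a91c166, fa2ebd8}.
That is 7 commits.

7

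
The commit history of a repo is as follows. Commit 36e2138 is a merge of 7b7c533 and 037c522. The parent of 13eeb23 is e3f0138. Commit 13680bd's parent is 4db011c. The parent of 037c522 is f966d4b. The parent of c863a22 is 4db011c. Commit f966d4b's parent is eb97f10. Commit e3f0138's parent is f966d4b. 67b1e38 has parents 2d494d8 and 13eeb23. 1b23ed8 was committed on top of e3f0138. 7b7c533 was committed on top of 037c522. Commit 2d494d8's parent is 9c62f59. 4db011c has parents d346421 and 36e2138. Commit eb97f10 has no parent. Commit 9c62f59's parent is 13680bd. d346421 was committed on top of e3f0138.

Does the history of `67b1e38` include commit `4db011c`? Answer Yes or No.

Ancestors of 67b1e38 (commits reachable by following parents): {037c522, 13680bd, 13eeb23, 2d494d8, 36e2138, 4db011c, 67b1e38, 7b7c533, 9c62f59, d346421, e3f0138, eb97f10, f966d4b}.
4db011c is in that set, so it is an ancestor of 67b1e38.

Yes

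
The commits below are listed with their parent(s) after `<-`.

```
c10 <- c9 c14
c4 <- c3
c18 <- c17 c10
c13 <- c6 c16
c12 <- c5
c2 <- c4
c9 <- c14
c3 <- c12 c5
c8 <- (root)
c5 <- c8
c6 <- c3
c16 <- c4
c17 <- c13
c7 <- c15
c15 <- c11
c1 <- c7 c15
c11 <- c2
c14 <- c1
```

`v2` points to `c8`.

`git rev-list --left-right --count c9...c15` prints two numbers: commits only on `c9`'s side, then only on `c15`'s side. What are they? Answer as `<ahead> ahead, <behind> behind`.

4 ahead, 0 behind

Reachable from c9: {c1, c11, c12, c14, c15, c2, c3, c4, c5, c7, c8, c9}.
Reachable from c15: {c11, c12, c15, c2, c3, c4, c5, c8}.
Only in c9's history (ahead): {c1, c14, c7, c9} — 4.
Only in c15's history (behind): {} — 0.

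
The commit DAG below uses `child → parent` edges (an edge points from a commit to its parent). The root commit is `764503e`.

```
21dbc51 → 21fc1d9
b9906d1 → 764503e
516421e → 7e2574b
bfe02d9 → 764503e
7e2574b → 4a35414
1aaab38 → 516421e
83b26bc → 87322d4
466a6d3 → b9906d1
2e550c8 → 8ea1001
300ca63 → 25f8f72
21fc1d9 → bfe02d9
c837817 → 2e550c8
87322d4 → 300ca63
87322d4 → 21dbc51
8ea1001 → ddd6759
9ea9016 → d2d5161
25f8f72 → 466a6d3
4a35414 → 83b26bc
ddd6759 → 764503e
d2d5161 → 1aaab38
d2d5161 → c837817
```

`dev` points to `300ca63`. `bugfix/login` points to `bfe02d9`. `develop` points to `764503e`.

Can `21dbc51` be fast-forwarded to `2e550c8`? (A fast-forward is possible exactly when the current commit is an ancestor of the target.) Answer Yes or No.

No

A fast-forward from 21dbc51 to 2e550c8 is possible iff 21dbc51 is an ancestor of 2e550c8.
Ancestors of 2e550c8: {2e550c8, 764503e, 8ea1001, ddd6759}.
21dbc51 is not among them, so fast-forward is not possible.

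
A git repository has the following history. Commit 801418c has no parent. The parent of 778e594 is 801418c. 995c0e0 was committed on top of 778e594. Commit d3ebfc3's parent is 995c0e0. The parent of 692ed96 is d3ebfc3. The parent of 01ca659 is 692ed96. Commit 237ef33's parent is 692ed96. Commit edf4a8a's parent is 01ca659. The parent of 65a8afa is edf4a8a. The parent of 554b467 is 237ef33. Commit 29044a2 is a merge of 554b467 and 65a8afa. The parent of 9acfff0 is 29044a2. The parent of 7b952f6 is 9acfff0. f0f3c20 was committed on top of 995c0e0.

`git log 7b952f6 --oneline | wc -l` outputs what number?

13

Walking parent pointers from 7b952f6: reachable set = {01ca659, 237ef33, 29044a2, 554b467, 65a8afa, 692ed96, 778e594, 7b952f6, 801418c, 995c0e0, 9acfff0, d3ebfc3, edf4a8a}.
That is 13 commits.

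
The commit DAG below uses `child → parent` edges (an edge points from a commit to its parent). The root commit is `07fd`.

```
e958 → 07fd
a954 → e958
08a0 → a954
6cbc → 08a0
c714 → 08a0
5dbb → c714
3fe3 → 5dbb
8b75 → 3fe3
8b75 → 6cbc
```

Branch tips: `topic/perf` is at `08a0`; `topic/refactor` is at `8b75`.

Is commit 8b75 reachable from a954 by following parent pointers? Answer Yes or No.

No

Ancestors of a954: {07fd, a954, e958}.
8b75 is not in that set, so it is not an ancestor of a954.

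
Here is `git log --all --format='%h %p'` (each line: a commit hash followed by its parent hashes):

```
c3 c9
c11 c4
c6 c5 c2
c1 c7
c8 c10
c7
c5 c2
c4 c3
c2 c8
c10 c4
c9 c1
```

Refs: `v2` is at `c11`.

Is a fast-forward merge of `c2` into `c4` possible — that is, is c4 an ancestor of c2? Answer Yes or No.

A fast-forward from c4 to c2 is possible iff c4 is an ancestor of c2.
Ancestors of c2: {c1, c10, c2, c3, c4, c7, c8, c9}.
c4 is among them, so fast-forward is possible.

Yes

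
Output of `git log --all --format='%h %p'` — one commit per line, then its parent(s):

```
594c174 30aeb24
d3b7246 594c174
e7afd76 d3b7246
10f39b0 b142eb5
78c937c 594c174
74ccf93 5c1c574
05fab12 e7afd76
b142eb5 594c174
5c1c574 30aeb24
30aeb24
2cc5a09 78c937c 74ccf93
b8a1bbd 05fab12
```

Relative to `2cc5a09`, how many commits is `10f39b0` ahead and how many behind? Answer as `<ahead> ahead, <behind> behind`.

Reachable from 10f39b0: {10f39b0, 30aeb24, 594c174, b142eb5}.
Reachable from 2cc5a09: {2cc5a09, 30aeb24, 594c174, 5c1c574, 74ccf93, 78c937c}.
Only in 10f39b0's history (ahead): {10f39b0, b142eb5} — 2.
Only in 2cc5a09's history (behind): {2cc5a09, 5c1c574, 74ccf93, 78c937c} — 4.

2 ahead, 4 behind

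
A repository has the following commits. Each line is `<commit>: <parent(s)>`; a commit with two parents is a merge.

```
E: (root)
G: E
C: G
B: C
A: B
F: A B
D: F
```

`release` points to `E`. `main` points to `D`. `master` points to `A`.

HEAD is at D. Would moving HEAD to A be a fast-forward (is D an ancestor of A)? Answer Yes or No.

A fast-forward from D to A is possible iff D is an ancestor of A.
Ancestors of A: {A, B, C, E, G}.
D is not among them, so fast-forward is not possible.

No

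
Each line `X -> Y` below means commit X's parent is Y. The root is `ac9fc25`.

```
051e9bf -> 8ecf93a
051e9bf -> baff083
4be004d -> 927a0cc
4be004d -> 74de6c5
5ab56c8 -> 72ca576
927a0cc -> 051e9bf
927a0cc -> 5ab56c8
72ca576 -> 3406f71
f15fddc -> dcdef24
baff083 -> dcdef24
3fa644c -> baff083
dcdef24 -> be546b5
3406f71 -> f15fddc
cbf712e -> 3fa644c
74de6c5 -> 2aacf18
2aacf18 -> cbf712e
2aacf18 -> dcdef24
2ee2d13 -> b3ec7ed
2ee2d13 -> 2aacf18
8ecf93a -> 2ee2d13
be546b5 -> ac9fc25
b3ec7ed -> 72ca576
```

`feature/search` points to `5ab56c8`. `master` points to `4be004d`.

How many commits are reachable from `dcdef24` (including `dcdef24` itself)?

3

Walking parent pointers from dcdef24: reachable set = {ac9fc25, be546b5, dcdef24}.
That is 3 commits.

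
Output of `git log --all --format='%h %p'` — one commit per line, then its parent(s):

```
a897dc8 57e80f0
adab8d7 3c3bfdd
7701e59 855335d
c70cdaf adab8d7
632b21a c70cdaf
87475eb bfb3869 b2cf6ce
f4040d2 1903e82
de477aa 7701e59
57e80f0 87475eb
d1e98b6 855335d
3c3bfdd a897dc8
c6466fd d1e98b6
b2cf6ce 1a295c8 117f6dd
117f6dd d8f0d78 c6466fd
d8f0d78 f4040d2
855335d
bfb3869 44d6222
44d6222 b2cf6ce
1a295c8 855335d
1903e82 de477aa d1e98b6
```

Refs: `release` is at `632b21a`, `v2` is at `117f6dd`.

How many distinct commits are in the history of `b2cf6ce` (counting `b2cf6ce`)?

11

Walking parent pointers from b2cf6ce: reachable set = {117f6dd, 1903e82, 1a295c8, 7701e59, 855335d, b2cf6ce, c6466fd, d1e98b6, d8f0d78, de477aa, f4040d2}.
That is 11 commits.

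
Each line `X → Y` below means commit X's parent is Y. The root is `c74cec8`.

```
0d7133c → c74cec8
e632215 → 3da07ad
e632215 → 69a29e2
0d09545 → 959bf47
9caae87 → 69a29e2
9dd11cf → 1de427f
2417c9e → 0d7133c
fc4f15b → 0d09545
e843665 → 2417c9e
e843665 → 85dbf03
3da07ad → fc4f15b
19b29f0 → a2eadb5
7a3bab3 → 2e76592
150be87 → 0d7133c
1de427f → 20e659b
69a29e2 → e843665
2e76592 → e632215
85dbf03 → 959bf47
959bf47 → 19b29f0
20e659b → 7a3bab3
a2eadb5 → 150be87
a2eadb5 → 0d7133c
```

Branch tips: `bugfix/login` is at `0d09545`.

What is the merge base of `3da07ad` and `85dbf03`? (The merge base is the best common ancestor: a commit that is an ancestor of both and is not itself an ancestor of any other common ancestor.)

959bf47

Ancestors of 3da07ad: {0d09545, 0d7133c, 150be87, 19b29f0, 3da07ad, 959bf47, a2eadb5, c74cec8, fc4f15b}.
Ancestors of 85dbf03: {0d7133c, 150be87, 19b29f0, 85dbf03, 959bf47, a2eadb5, c74cec8}.
Common ancestors: {0d7133c, 150be87, 19b29f0, 959bf47, a2eadb5, c74cec8}.
Among these, 959bf47 is not an ancestor of any other common ancestor — it is the merge base.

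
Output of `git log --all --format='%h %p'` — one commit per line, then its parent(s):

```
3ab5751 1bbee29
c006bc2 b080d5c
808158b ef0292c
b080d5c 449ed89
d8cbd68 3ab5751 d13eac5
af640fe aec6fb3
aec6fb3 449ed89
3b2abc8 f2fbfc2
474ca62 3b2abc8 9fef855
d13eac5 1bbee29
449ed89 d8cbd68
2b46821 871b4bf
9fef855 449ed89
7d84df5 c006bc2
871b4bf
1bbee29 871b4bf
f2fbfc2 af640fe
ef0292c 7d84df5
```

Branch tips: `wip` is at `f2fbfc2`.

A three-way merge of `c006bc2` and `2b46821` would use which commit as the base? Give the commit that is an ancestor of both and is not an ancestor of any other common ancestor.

871b4bf

Ancestors of c006bc2: {1bbee29, 3ab5751, 449ed89, 871b4bf, b080d5c, c006bc2, d13eac5, d8cbd68}.
Ancestors of 2b46821: {2b46821, 871b4bf}.
Common ancestors: {871b4bf}.
The only common ancestor is 871b4bf, so it is the merge base.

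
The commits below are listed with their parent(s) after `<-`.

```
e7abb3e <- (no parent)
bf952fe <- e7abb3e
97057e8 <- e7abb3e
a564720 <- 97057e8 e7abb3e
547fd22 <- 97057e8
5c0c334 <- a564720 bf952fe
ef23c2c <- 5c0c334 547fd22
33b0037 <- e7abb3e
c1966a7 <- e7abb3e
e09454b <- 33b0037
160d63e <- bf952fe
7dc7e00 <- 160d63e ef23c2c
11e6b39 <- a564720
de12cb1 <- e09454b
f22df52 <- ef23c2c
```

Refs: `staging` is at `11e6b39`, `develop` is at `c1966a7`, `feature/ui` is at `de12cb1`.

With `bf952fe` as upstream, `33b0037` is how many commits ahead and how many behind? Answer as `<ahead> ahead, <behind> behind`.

1 ahead, 1 behind

Reachable from 33b0037: {33b0037, e7abb3e}.
Reachable from bf952fe: {bf952fe, e7abb3e}.
Only in 33b0037's history (ahead): {33b0037} — 1.
Only in bf952fe's history (behind): {bf952fe} — 1.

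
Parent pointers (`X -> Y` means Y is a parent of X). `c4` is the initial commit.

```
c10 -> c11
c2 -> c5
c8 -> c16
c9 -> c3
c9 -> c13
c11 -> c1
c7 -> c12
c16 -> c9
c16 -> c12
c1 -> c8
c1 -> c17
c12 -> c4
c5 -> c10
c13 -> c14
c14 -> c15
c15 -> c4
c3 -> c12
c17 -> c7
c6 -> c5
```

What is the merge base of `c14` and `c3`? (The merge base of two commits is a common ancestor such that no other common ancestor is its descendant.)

Ancestors of c14: {c14, c15, c4}.
Ancestors of c3: {c12, c3, c4}.
Common ancestors: {c4}.
The only common ancestor is c4, so it is the merge base.

c4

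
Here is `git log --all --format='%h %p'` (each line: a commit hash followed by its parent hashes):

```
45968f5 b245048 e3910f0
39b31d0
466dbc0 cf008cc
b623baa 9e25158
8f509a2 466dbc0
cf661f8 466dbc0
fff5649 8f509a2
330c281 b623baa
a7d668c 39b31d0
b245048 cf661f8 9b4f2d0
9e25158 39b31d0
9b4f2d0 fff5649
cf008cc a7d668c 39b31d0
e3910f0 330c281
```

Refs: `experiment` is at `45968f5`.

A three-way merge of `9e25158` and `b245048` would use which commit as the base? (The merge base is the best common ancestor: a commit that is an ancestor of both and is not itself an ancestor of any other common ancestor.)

39b31d0

Ancestors of 9e25158: {39b31d0, 9e25158}.
Ancestors of b245048: {39b31d0, 466dbc0, 8f509a2, 9b4f2d0, a7d668c, b245048, cf008cc, cf661f8, fff5649}.
Common ancestors: {39b31d0}.
The only common ancestor is 39b31d0, so it is the merge base.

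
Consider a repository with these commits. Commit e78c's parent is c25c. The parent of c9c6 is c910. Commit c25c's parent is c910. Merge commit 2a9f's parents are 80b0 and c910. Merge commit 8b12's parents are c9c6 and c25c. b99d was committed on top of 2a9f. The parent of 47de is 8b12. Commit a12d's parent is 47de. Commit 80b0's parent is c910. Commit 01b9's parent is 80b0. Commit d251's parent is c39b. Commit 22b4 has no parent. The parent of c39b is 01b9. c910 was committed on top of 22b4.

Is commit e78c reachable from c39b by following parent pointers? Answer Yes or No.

No

Ancestors of c39b: {01b9, 22b4, 80b0, c39b, c910}.
e78c is not in that set, so it is not an ancestor of c39b.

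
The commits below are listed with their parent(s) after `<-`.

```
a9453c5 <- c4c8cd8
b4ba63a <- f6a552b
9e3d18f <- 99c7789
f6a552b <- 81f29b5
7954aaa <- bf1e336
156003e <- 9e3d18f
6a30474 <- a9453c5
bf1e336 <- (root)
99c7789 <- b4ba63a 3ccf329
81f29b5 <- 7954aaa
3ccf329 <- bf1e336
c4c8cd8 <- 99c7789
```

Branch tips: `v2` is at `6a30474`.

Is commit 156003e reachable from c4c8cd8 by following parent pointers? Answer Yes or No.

No

Ancestors of c4c8cd8: {3ccf329, 7954aaa, 81f29b5, 99c7789, b4ba63a, bf1e336, c4c8cd8, f6a552b}.
156003e is not in that set, so it is not an ancestor of c4c8cd8.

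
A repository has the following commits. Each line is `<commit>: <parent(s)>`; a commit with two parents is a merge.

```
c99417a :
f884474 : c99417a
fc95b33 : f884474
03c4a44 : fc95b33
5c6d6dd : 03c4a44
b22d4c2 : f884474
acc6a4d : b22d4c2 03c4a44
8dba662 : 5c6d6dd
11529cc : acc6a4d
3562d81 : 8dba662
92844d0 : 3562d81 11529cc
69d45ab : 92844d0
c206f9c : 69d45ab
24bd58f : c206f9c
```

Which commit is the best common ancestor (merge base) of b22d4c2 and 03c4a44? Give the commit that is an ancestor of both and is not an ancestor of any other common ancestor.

Ancestors of b22d4c2: {b22d4c2, c99417a, f884474}.
Ancestors of 03c4a44: {03c4a44, c99417a, f884474, fc95b33}.
Common ancestors: {c99417a, f884474}.
Among these, f884474 is not an ancestor of any other common ancestor — it is the merge base.

f884474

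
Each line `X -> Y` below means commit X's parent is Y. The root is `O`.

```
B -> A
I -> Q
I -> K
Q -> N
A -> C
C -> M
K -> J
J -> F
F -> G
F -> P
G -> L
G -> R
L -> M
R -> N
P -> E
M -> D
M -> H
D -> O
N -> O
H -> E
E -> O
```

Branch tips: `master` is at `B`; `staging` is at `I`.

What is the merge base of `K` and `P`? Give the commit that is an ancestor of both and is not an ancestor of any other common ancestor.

P

Ancestors of K: {D, E, F, G, H, J, K, L, M, N, O, P, R}.
Ancestors of P: {E, O, P}.
Common ancestors: {E, O, P}.
Among these, P is not an ancestor of any other common ancestor — it is the merge base.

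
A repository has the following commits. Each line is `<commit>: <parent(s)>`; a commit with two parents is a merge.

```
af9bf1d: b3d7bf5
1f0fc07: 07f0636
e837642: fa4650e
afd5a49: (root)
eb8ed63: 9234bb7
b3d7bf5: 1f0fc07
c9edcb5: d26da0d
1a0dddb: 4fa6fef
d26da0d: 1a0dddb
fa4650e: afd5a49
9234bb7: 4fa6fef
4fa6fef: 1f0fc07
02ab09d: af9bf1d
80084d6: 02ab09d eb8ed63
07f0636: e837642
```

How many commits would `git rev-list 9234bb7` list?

Walking parent pointers from 9234bb7: reachable set = {07f0636, 1f0fc07, 4fa6fef, 9234bb7, afd5a49, e837642, fa4650e}.
That is 7 commits.

7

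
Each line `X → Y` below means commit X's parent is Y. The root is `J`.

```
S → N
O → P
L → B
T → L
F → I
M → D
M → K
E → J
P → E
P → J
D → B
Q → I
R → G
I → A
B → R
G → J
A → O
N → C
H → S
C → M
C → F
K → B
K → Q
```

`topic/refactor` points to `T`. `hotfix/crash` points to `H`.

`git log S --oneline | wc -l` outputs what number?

Walking parent pointers from S: reachable set = {A, B, C, D, E, F, G, I, J, K, M, N, O, P, Q, R, S}.
That is 17 commits.

17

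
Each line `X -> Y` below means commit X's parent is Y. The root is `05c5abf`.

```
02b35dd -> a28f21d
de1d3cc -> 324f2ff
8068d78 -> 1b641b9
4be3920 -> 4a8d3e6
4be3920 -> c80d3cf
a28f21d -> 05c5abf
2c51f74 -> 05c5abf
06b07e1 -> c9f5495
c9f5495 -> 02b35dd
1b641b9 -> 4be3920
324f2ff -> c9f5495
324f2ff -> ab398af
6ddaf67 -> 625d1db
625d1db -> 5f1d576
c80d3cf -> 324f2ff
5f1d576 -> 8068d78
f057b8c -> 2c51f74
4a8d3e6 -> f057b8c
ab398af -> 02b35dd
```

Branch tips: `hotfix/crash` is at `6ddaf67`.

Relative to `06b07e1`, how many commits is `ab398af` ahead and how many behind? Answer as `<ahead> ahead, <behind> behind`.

1 ahead, 2 behind

Reachable from ab398af: {02b35dd, 05c5abf, a28f21d, ab398af}.
Reachable from 06b07e1: {02b35dd, 05c5abf, 06b07e1, a28f21d, c9f5495}.
Only in ab398af's history (ahead): {ab398af} — 1.
Only in 06b07e1's history (behind): {06b07e1, c9f5495} — 2.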